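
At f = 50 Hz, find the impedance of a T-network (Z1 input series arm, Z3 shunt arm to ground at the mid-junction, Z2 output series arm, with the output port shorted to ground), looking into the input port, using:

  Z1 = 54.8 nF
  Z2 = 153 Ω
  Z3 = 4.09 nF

Step 1 — Angular frequency: ω = 2π·f = 2π·50 = 314.2 rad/s.
Step 2 — Component impedances:
  Z1: Z = 1/(jωC) = -j/(ω·C) = 0 - j5.809e+04 Ω
  Z2: Z = R = 153 Ω
  Z3: Z = 1/(jωC) = -j/(ω·C) = 0 - j7.783e+05 Ω
Step 3 — With the output port shorted to ground, the output series arm Z2 runs from the junction to ground; the shunt arm Z3 also runs from the junction to ground. They appear in parallel: Z3 || Z2 = 153 - j0.03008 Ω.
Step 4 — Series with input arm Z1: Z_in = Z1 + (Z3 || Z2) = 153 - j5.809e+04 Ω = 5.809e+04∠-89.8° Ω.

Z = 153 - j5.809e+04 Ω = 5.809e+04∠-89.8° Ω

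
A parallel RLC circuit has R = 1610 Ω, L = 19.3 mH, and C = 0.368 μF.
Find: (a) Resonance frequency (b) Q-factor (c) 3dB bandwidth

Step 1 — Resonance: ω₀ = 1/√(LC) = 1/√(0.0193·3.68e-07) = 1.187e+04 rad/s.
Step 2 — f₀ = ω₀/(2π) = 1889 Hz.
Step 3 — Parallel Q: Q = R/(ω₀L) = 1610/(1.187e+04·0.0193) = 7.03.
Step 4 — Bandwidth: Δω = ω₀/Q = 1688 rad/s; BW = Δω/(2π) = 268.6 Hz.

(a) f₀ = 1889 Hz  (b) Q = 7.03  (c) BW = 268.6 Hz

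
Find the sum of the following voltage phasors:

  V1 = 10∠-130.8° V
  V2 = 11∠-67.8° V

Step 1 — Convert each phasor to rectangular form:
  V1 = 10·(cos(-130.8°) + j·sin(-130.8°)) = -6.534 - j7.57 V
  V2 = 11·(cos(-67.8°) + j·sin(-67.8°)) = 4.156 - j10.18 V
Step 2 — Sum components: V_total = -2.378 - j17.75 V.
Step 3 — Convert to polar: |V_total| = 17.91 V, ∠V_total = -97.6°.

V_total = 17.91∠-97.6° V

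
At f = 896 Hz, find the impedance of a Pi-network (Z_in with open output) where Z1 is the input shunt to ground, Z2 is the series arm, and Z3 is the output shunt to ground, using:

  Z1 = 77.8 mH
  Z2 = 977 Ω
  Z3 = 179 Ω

Step 1 — Angular frequency: ω = 2π·f = 2π·896 = 5630 rad/s.
Step 2 — Component impedances:
  Z1: Z = jωL = j·5630·0.0778 = 0 + j438 Ω
  Z2: Z = R = 977 Ω
  Z3: Z = R = 179 Ω
Step 3 — With open output, the series arm Z2 and the output shunt Z3 appear in series to ground: Z2 + Z3 = 1156 Ω.
Step 4 — Parallel with input shunt Z1: Z_in = Z1 || (Z2 + Z3) = 145.1 + j383 Ω = 409.6∠69.2° Ω.

Z = 145.1 + j383 Ω = 409.6∠69.2° Ω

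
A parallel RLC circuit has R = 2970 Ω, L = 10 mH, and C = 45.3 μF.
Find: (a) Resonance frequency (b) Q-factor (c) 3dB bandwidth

Step 1 — Resonance: ω₀ = 1/√(LC) = 1/√(0.01·4.53e-05) = 1486 rad/s.
Step 2 — f₀ = ω₀/(2π) = 236.5 Hz.
Step 3 — Parallel Q: Q = R/(ω₀L) = 2970/(1486·0.01) = 199.9.
Step 4 — Bandwidth: Δω = ω₀/Q = 7.433 rad/s; BW = Δω/(2π) = 1.183 Hz.

(a) f₀ = 236.5 Hz  (b) Q = 199.9  (c) BW = 1.183 Hz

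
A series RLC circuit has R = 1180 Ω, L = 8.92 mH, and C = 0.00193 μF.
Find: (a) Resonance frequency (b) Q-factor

Step 1 — Resonance condition Im(Z)=0 gives ω₀ = 1/√(LC).
Step 2 — ω₀ = 1/√(0.00892·1.93e-09) = 2.41e+05 rad/s.
Step 3 — f₀ = ω₀/(2π) = 3.836e+04 Hz.
Step 4 — Series Q: Q = ω₀L/R = 2.41e+05·0.00892/1180 = 1.822.

(a) f₀ = 3.836e+04 Hz  (b) Q = 1.822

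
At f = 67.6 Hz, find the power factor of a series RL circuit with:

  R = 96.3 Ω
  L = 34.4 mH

Step 1 — Angular frequency: ω = 2π·f = 2π·67.6 = 424.7 rad/s.
Step 2 — Component impedances:
  R: Z = R = 96.3 Ω
  L: Z = jωL = j·424.7·0.0344 = 0 + j14.61 Ω
Step 3 — Series combination: Z_total = R + L = 96.3 + j14.61 Ω = 97.4∠8.6° Ω.
Step 4 — Power factor: PF = cos(φ) = Re(Z)/|Z| = 96.3/97.4 = 0.9887.
Step 5 — Type: Im(Z) = 14.61 ⇒ lagging (phase φ = 8.6°).

PF = 0.9887 (lagging, φ = 8.6°)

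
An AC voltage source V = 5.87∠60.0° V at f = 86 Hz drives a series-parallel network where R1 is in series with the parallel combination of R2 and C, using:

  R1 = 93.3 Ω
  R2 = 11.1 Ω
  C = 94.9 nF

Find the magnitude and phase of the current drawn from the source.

Step 1 — Angular frequency: ω = 2π·f = 2π·86 = 540.4 rad/s.
Step 2 — Component impedances:
  R1: Z = R = 93.3 Ω
  R2: Z = R = 11.1 Ω
  C: Z = 1/(jωC) = -j/(ω·C) = 0 - j1.95e+04 Ω
Step 3 — Parallel branch: R2 || C = 1/(1/R2 + 1/C) = 11.1 - j0.006318 Ω.
Step 4 — Series with R1: Z_total = R1 + (R2 || C) = 104.4 - j0.006318 Ω = 104.4∠-0.0° Ω.
Step 5 — Source phasor: V = 5.87∠60.0° V = 2.935 + j5.084 V.
Step 6 — Ohm's law: I = V / Z_total = (2.935 + j5.084) / (104.4 - j0.006318) = 0.02811 + j0.04869 A.
Step 7 — Convert to polar: |I| = 0.05623 A, ∠I = 60.0°.

I = 0.05623∠60.0° A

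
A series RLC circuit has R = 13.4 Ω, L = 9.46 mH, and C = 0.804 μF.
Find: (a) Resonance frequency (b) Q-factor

Step 1 — Resonance condition Im(Z)=0 gives ω₀ = 1/√(LC).
Step 2 — ω₀ = 1/√(0.00946·8.04e-07) = 1.147e+04 rad/s.
Step 3 — f₀ = ω₀/(2π) = 1825 Hz.
Step 4 — Series Q: Q = ω₀L/R = 1.147e+04·0.00946/13.4 = 8.095.

(a) f₀ = 1825 Hz  (b) Q = 8.095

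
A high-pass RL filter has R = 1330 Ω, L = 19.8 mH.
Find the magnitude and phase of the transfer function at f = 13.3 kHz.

Step 1 — Angular frequency: ω = 2π·1.33e+04 = 8.357e+04 rad/s.
Step 2 — Transfer function: H(jω) = jωL/(R + jωL).
Step 3 — Numerator jωL = j·1655; denominator R + jωL = 1330 + j1655.
Step 4 — H = 0.6075 + j0.4883.
Step 5 — Magnitude: |H| = 0.7794 (-2.2 dB); phase: φ = 38.8°.

|H| = 0.7794 (-2.2 dB), φ = 38.8°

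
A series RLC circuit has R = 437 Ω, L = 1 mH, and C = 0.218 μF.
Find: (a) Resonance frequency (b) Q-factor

Step 1 — Resonance condition Im(Z)=0 gives ω₀ = 1/√(LC).
Step 2 — ω₀ = 1/√(0.001·2.18e-07) = 6.773e+04 rad/s.
Step 3 — f₀ = ω₀/(2π) = 1.078e+04 Hz.
Step 4 — Series Q: Q = ω₀L/R = 6.773e+04·0.001/437 = 0.155.

(a) f₀ = 1.078e+04 Hz  (b) Q = 0.155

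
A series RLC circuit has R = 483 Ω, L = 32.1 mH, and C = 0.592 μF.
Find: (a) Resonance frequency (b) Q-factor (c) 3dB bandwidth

Step 1 — Resonance condition Im(Z)=0 gives ω₀ = 1/√(LC).
Step 2 — ω₀ = 1/√(0.0321·5.92e-07) = 7254 rad/s.
Step 3 — f₀ = ω₀/(2π) = 1155 Hz.
Step 4 — Series Q: Q = ω₀L/R = 7254·0.0321/483 = 0.4821.
Step 5 — 3dB bandwidth: Δω = ω₀/Q = 1.505e+04 rad/s; BW = Δω/(2π) = 2395 Hz.

(a) f₀ = 1155 Hz  (b) Q = 0.4821  (c) BW = 2395 Hz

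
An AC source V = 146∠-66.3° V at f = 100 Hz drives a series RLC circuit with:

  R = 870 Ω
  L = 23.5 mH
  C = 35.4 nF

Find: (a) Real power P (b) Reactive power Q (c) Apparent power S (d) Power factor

Step 1 — Angular frequency: ω = 2π·f = 2π·100 = 628.3 rad/s.
Step 2 — Component impedances:
  R: Z = R = 870 Ω
  L: Z = jωL = j·628.3·0.0235 = 0 + j14.77 Ω
  C: Z = 1/(jωC) = -j/(ω·C) = 0 - j4.496e+04 Ω
Step 3 — Series combination: Z_total = R + L + C = 870 - j4.494e+04 Ω = 4.495e+04∠-88.9° Ω.
Step 4 — Source phasor: V = 146∠-66.3° V = 58.68 - j133.7 V.
Step 5 — Current: I = V / Z = 0.002999 + j0.001248 A = 0.003248∠22.6° A.
Step 6 — Complex power: S = V·I* = 0.009177 - j0.4741 VA.
Step 7 — Real power: P = Re(S) = 0.009177 W.
Step 8 — Reactive power: Q = Im(S) = -0.4741 VAR.
Step 9 — Apparent power: |S| = 0.4742 VA.
Step 10 — Power factor: PF = P/|S| = 0.01935 (leading).

(a) P = 0.009177 W  (b) Q = -0.4741 VAR  (c) S = 0.4742 VA  (d) PF = 0.01935 (leading)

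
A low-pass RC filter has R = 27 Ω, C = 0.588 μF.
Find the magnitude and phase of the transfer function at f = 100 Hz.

Step 1 — Angular frequency: ω = 2π·100 = 628.3 rad/s.
Step 2 — Transfer function: H(jω) = 1/(1 + jωRC).
Step 3 — Denominator: 1 + jωRC = 1 + j·628.3·27·5.88e-07 = 1 + j0.009975.
Step 4 — H = 0.9999 - j0.009974.
Step 5 — Magnitude: |H| = 1 (-0.0 dB); phase: φ = -0.6°.

|H| = 1 (-0.0 dB), φ = -0.6°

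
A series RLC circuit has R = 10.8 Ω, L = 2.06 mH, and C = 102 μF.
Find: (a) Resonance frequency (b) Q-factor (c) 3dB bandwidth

Step 1 — Resonance: ω₀ = 1/√(LC) = 1/√(0.00206·0.000102) = 2182 rad/s.
Step 2 — f₀ = ω₀/(2π) = 347.2 Hz.
Step 3 — Series Q: Q = ω₀L/R = 2182·0.00206/10.8 = 0.4161.
Step 4 — Bandwidth: Δω = ω₀/Q = 5243 rad/s; BW = Δω/(2π) = 834.4 Hz.

(a) f₀ = 347.2 Hz  (b) Q = 0.4161  (c) BW = 834.4 Hz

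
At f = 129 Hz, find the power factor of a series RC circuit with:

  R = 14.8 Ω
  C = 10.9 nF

Step 1 — Angular frequency: ω = 2π·f = 2π·129 = 810.5 rad/s.
Step 2 — Component impedances:
  R: Z = R = 14.8 Ω
  C: Z = 1/(jωC) = -j/(ω·C) = 0 - j1.132e+05 Ω
Step 3 — Series combination: Z_total = R + C = 14.8 - j1.132e+05 Ω = 1.132e+05∠-90.0° Ω.
Step 4 — Power factor: PF = cos(φ) = Re(Z)/|Z| = 14.8/1.1319e+05 = 0.0001308.
Step 5 — Type: Im(Z) = -1.132e+05 ⇒ leading (phase φ = -90.0°).

PF = 0.0001308 (leading, φ = -90.0°)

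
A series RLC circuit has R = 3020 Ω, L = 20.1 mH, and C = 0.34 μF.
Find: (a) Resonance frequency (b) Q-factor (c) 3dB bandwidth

Step 1 — Resonance condition Im(Z)=0 gives ω₀ = 1/√(LC).
Step 2 — ω₀ = 1/√(0.0201·3.4e-07) = 1.21e+04 rad/s.
Step 3 — f₀ = ω₀/(2π) = 1925 Hz.
Step 4 — Series Q: Q = ω₀L/R = 1.21e+04·0.0201/3020 = 0.08051.
Step 5 — 3dB bandwidth: Δω = ω₀/Q = 1.502e+05 rad/s; BW = Δω/(2π) = 2.391e+04 Hz.

(a) f₀ = 1925 Hz  (b) Q = 0.08051  (c) BW = 2.391e+04 Hz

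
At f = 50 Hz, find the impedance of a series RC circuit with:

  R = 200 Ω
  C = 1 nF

Step 1 — Angular frequency: ω = 2π·f = 2π·50 = 314.2 rad/s.
Step 2 — Component impedances:
  R: Z = R = 200 Ω
  C: Z = 1/(jωC) = -j/(ω·C) = 0 - j3.183e+06 Ω
Step 3 — Series combination: Z_total = R + C = 200 - j3.183e+06 Ω = 3.183e+06∠-90.0° Ω.

Z = 200 - j3.183e+06 Ω = 3.183e+06∠-90.0° Ω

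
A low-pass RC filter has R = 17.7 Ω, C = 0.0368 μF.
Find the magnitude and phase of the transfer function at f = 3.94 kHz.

Step 1 — Angular frequency: ω = 2π·3940 = 2.476e+04 rad/s.
Step 2 — Transfer function: H(jω) = 1/(1 + jωRC).
Step 3 — Denominator: 1 + jωRC = 1 + j·2.476e+04·17.7·3.68e-08 = 1 + j0.01612.
Step 4 — H = 0.9997 - j0.01612.
Step 5 — Magnitude: |H| = 0.9999 (-0.0 dB); phase: φ = -0.9°.

|H| = 0.9999 (-0.0 dB), φ = -0.9°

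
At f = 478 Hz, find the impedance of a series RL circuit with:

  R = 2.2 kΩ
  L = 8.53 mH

Step 1 — Angular frequency: ω = 2π·f = 2π·478 = 3003 rad/s.
Step 2 — Component impedances:
  R: Z = R = 2200 Ω
  L: Z = jωL = j·3003·0.00853 = 0 + j25.62 Ω
Step 3 — Series combination: Z_total = R + L = 2200 + j25.62 Ω = 2200∠0.7° Ω.

Z = 2200 + j25.62 Ω = 2200∠0.7° Ω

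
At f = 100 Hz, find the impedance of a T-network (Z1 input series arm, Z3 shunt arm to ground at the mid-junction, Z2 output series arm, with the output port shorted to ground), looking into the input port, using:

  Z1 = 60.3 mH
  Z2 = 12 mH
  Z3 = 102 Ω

Step 1 — Angular frequency: ω = 2π·f = 2π·100 = 628.3 rad/s.
Step 2 — Component impedances:
  Z1: Z = jωL = j·628.3·0.0603 = 0 + j37.89 Ω
  Z2: Z = jωL = j·628.3·0.012 = 0 + j7.54 Ω
  Z3: Z = R = 102 Ω
Step 3 — With the output port shorted to ground, the output series arm Z2 runs from the junction to ground; the shunt arm Z3 also runs from the junction to ground. They appear in parallel: Z3 || Z2 = 0.5543 + j7.499 Ω.
Step 4 — Series with input arm Z1: Z_in = Z1 + (Z3 || Z2) = 0.5543 + j45.39 Ω = 45.39∠89.3° Ω.

Z = 0.5543 + j45.39 Ω = 45.39∠89.3° Ω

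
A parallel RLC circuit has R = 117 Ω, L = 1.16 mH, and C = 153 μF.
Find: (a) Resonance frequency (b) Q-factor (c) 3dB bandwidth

Step 1 — Resonance: ω₀ = 1/√(LC) = 1/√(0.00116·0.000153) = 2374 rad/s.
Step 2 — f₀ = ω₀/(2π) = 377.8 Hz.
Step 3 — Parallel Q: Q = R/(ω₀L) = 117/(2374·0.00116) = 42.49.
Step 4 — Bandwidth: Δω = ω₀/Q = 55.86 rad/s; BW = Δω/(2π) = 8.891 Hz.

(a) f₀ = 377.8 Hz  (b) Q = 42.49  (c) BW = 8.891 Hz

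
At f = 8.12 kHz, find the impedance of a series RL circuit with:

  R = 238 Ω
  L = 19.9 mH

Step 1 — Angular frequency: ω = 2π·f = 2π·8120 = 5.102e+04 rad/s.
Step 2 — Component impedances:
  R: Z = R = 238 Ω
  L: Z = jωL = j·5.102e+04·0.0199 = 0 + j1015 Ω
Step 3 — Series combination: Z_total = R + L = 238 + j1015 Ω = 1043∠76.8° Ω.

Z = 238 + j1015 Ω = 1043∠76.8° Ω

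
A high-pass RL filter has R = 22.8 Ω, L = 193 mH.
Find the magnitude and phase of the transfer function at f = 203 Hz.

Step 1 — Angular frequency: ω = 2π·203 = 1275 rad/s.
Step 2 — Transfer function: H(jω) = jωL/(R + jωL).
Step 3 — Numerator jωL = j·246.2; denominator R + jωL = 22.8 + j246.2.
Step 4 — H = 0.9915 + j0.09183.
Step 5 — Magnitude: |H| = 0.9957 (-0.0 dB); phase: φ = 5.3°.

|H| = 0.9957 (-0.0 dB), φ = 5.3°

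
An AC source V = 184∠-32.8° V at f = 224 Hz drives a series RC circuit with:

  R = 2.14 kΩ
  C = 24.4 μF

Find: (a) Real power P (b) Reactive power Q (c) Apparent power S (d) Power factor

Step 1 — Angular frequency: ω = 2π·f = 2π·224 = 1407 rad/s.
Step 2 — Component impedances:
  R: Z = R = 2140 Ω
  C: Z = 1/(jωC) = -j/(ω·C) = 0 - j29.12 Ω
Step 3 — Series combination: Z_total = R + C = 2140 - j29.12 Ω = 2140∠-0.8° Ω.
Step 4 — Source phasor: V = 184∠-32.8° V = 154.7 - j99.67 V.
Step 5 — Current: I = V / Z = 0.07289 - j0.04558 A = 0.08597∠-32.0° A.
Step 6 — Complex power: S = V·I* = 15.82 - j0.2152 VA.
Step 7 — Real power: P = Re(S) = 15.82 W.
Step 8 — Reactive power: Q = Im(S) = -0.2152 VAR.
Step 9 — Apparent power: |S| = 15.82 VA.
Step 10 — Power factor: PF = P/|S| = 0.9999 (leading).

(a) P = 15.82 W  (b) Q = -0.2152 VAR  (c) S = 15.82 VA  (d) PF = 0.9999 (leading)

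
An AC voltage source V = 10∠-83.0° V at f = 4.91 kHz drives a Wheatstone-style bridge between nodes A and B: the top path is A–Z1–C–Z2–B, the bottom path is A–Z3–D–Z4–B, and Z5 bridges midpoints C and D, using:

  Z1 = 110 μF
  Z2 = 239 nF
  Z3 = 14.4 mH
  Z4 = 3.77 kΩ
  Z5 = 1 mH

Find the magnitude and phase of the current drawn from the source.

Step 1 — Angular frequency: ω = 2π·f = 2π·4910 = 3.085e+04 rad/s.
Step 2 — Component impedances:
  Z1: Z = 1/(jωC) = -j/(ω·C) = 0 - j0.2947 Ω
  Z2: Z = 1/(jωC) = -j/(ω·C) = 0 - j135.6 Ω
  Z3: Z = jωL = j·3.085e+04·0.0144 = 0 + j444.2 Ω
  Z4: Z = R = 3770 Ω
  Z5: Z = jωL = j·3.085e+04·0.001 = 0 + j30.85 Ω
Step 3 — Bridge requires nodal analysis (the Z5 bridge couples midpoints C and D, so the two paths cannot be reduced to a simple series/parallel combination). Setting node B to ground and injecting 1 A at node A, the 3-node admittance system at A, C, D solves to V_A = Z_AB = 4.877 - j135.8 Ω = 135.9∠-87.9° Ω.
Step 4 — Source phasor: V = 10∠-83.0° V = 1.219 - j9.925 V.
Step 5 — Ohm's law: I = V / Z_total = (1.219 - j9.925) / (4.877 - j135.8) = 0.07333 + j0.006342 A.
Step 6 — Convert to polar: |I| = 0.0736 A, ∠I = 4.9°.

I = 0.0736∠4.9° A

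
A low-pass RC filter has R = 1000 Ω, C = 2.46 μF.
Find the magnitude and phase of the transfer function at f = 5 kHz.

Step 1 — Angular frequency: ω = 2π·5000 = 3.142e+04 rad/s.
Step 2 — Transfer function: H(jω) = 1/(1 + jωRC).
Step 3 — Denominator: 1 + jωRC = 1 + j·3.142e+04·1000·2.46e-06 = 1 + j77.28.
Step 4 — H = 0.0001674 - j0.01294.
Step 5 — Magnitude: |H| = 0.01294 (-37.8 dB); phase: φ = -89.3°.

|H| = 0.01294 (-37.8 dB), φ = -89.3°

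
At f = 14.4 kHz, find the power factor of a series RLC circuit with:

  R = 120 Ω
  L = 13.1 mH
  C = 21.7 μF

Step 1 — Angular frequency: ω = 2π·f = 2π·1.44e+04 = 9.048e+04 rad/s.
Step 2 — Component impedances:
  R: Z = R = 120 Ω
  L: Z = jωL = j·9.048e+04·0.0131 = 0 + j1185 Ω
  C: Z = 1/(jωC) = -j/(ω·C) = 0 - j0.5093 Ω
Step 3 — Series combination: Z_total = R + L + C = 120 + j1185 Ω = 1191∠84.2° Ω.
Step 4 — Power factor: PF = cos(φ) = Re(Z)/|Z| = 120/1191 = 0.1008.
Step 5 — Type: Im(Z) = 1185 ⇒ lagging (phase φ = 84.2°).

PF = 0.1008 (lagging, φ = 84.2°)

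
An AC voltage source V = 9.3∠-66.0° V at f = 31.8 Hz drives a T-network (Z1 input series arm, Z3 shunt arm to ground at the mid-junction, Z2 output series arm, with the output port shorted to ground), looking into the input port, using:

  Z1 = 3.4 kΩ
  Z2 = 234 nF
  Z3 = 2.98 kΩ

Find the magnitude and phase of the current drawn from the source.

Step 1 — Angular frequency: ω = 2π·f = 2π·31.8 = 199.8 rad/s.
Step 2 — Component impedances:
  Z1: Z = R = 3400 Ω
  Z2: Z = 1/(jωC) = -j/(ω·C) = 0 - j2.139e+04 Ω
  Z3: Z = R = 2980 Ω
Step 3 — With the output port shorted to ground, the output series arm Z2 runs from the junction to ground; the shunt arm Z3 also runs from the junction to ground. They appear in parallel: Z3 || Z2 = 2923 - j407.3 Ω.
Step 4 — Series with input arm Z1: Z_in = Z1 + (Z3 || Z2) = 6323 - j407.3 Ω = 6336∠-3.7° Ω.
Step 5 — Source phasor: V = 9.3∠-66.0° V = 3.783 - j8.496 V.
Step 6 — Ohm's law: I = V / Z_total = (3.783 - j8.496) / (6323 - j407.3) = 0.0006819 - j0.0013 A.
Step 7 — Convert to polar: |I| = 0.001468 A, ∠I = -62.3°.

I = 0.001468∠-62.3° A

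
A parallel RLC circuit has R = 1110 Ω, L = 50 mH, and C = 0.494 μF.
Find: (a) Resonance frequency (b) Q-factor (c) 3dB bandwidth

Step 1 — Resonance: ω₀ = 1/√(LC) = 1/√(0.05·4.94e-07) = 6363 rad/s.
Step 2 — f₀ = ω₀/(2π) = 1013 Hz.
Step 3 — Parallel Q: Q = R/(ω₀L) = 1110/(6363·0.05) = 3.489.
Step 4 — Bandwidth: Δω = ω₀/Q = 1824 rad/s; BW = Δω/(2π) = 290.2 Hz.

(a) f₀ = 1013 Hz  (b) Q = 3.489  (c) BW = 290.2 Hz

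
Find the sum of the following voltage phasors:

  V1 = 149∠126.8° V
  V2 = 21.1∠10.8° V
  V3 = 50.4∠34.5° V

Step 1 — Convert each phasor to rectangular form:
  V1 = 149·(cos(126.8°) + j·sin(126.8°)) = -89.25 + j119.3 V
  V2 = 21.1·(cos(10.8°) + j·sin(10.8°)) = 20.73 + j3.954 V
  V3 = 50.4·(cos(34.5°) + j·sin(34.5°)) = 41.54 + j28.55 V
Step 2 — Sum components: V_total = -26.99 + j151.8 V.
Step 3 — Convert to polar: |V_total| = 154.2 V, ∠V_total = 100.1°.

V_total = 154.2∠100.1° V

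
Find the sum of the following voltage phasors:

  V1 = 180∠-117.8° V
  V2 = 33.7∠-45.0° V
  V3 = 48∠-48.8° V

Step 1 — Convert each phasor to rectangular form:
  V1 = 180·(cos(-117.8°) + j·sin(-117.8°)) = -83.95 - j159.2 V
  V2 = 33.7·(cos(-45.0°) + j·sin(-45.0°)) = 23.83 - j23.83 V
  V3 = 48·(cos(-48.8°) + j·sin(-48.8°)) = 31.62 - j36.12 V
Step 2 — Sum components: V_total = -28.5 - j219.2 V.
Step 3 — Convert to polar: |V_total| = 221 V, ∠V_total = -97.4°.

V_total = 221∠-97.4° V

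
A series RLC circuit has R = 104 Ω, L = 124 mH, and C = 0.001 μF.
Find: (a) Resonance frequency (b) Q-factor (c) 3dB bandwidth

Step 1 — Resonance condition Im(Z)=0 gives ω₀ = 1/√(LC).
Step 2 — ω₀ = 1/√(0.124·1e-09) = 8.98e+04 rad/s.
Step 3 — f₀ = ω₀/(2π) = 1.429e+04 Hz.
Step 4 — Series Q: Q = ω₀L/R = 8.98e+04·0.124/104 = 107.1.
Step 5 — 3dB bandwidth: Δω = ω₀/Q = 838.7 rad/s; BW = Δω/(2π) = 133.5 Hz.

(a) f₀ = 1.429e+04 Hz  (b) Q = 107.1  (c) BW = 133.5 Hz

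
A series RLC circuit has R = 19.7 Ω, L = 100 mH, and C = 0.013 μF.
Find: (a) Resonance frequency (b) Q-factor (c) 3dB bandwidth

Step 1 — Resonance condition Im(Z)=0 gives ω₀ = 1/√(LC).
Step 2 — ω₀ = 1/√(0.1·1.3e-08) = 2.774e+04 rad/s.
Step 3 — f₀ = ω₀/(2π) = 4414 Hz.
Step 4 — Series Q: Q = ω₀L/R = 2.774e+04·0.1/19.7 = 140.8.
Step 5 — 3dB bandwidth: Δω = ω₀/Q = 197 rad/s; BW = Δω/(2π) = 31.35 Hz.

(a) f₀ = 4414 Hz  (b) Q = 140.8  (c) BW = 31.35 Hz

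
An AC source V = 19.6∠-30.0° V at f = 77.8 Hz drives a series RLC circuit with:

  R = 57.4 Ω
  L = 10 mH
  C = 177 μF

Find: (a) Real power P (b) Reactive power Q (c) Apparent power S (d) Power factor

Step 1 — Angular frequency: ω = 2π·f = 2π·77.8 = 488.8 rad/s.
Step 2 — Component impedances:
  R: Z = R = 57.4 Ω
  L: Z = jωL = j·488.8·0.01 = 0 + j4.888 Ω
  C: Z = 1/(jωC) = -j/(ω·C) = 0 - j11.56 Ω
Step 3 — Series combination: Z_total = R + L + C = 57.4 - j6.669 Ω = 57.79∠-6.6° Ω.
Step 4 — Source phasor: V = 19.6∠-30.0° V = 16.97 - j9.8 V.
Step 5 — Current: I = V / Z = 0.3113 - j0.1346 A = 0.3392∠-23.4° A.
Step 6 — Complex power: S = V·I* = 6.604 - j0.7673 VA.
Step 7 — Real power: P = Re(S) = 6.604 W.
Step 8 — Reactive power: Q = Im(S) = -0.7673 VAR.
Step 9 — Apparent power: |S| = 6.648 VA.
Step 10 — Power factor: PF = P/|S| = 0.9933 (leading).

(a) P = 6.604 W  (b) Q = -0.7673 VAR  (c) S = 6.648 VA  (d) PF = 0.9933 (leading)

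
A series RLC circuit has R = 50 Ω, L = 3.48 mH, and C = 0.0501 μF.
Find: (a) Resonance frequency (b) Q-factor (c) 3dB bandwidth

Step 1 — Resonance: ω₀ = 1/√(LC) = 1/√(0.00348·5.01e-08) = 7.573e+04 rad/s.
Step 2 — f₀ = ω₀/(2π) = 1.205e+04 Hz.
Step 3 — Series Q: Q = ω₀L/R = 7.573e+04·0.00348/50 = 5.271.
Step 4 — Bandwidth: Δω = ω₀/Q = 1.437e+04 rad/s; BW = Δω/(2π) = 2287 Hz.

(a) f₀ = 1.205e+04 Hz  (b) Q = 5.271  (c) BW = 2287 Hz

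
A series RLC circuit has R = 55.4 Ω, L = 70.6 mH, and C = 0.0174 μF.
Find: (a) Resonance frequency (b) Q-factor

Step 1 — Resonance condition Im(Z)=0 gives ω₀ = 1/√(LC).
Step 2 — ω₀ = 1/√(0.0706·1.74e-08) = 2.853e+04 rad/s.
Step 3 — f₀ = ω₀/(2π) = 4541 Hz.
Step 4 — Series Q: Q = ω₀L/R = 2.853e+04·0.0706/55.4 = 36.36.

(a) f₀ = 4541 Hz  (b) Q = 36.36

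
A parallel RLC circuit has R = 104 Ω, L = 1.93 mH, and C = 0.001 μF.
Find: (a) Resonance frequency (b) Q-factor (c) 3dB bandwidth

Step 1 — Resonance: ω₀ = 1/√(LC) = 1/√(0.00193·1e-09) = 7.198e+05 rad/s.
Step 2 — f₀ = ω₀/(2π) = 1.146e+05 Hz.
Step 3 — Parallel Q: Q = R/(ω₀L) = 104/(7.198e+05·0.00193) = 0.07486.
Step 4 — Bandwidth: Δω = ω₀/Q = 9.615e+06 rad/s; BW = Δω/(2π) = 1.53e+06 Hz.

(a) f₀ = 1.146e+05 Hz  (b) Q = 0.07486  (c) BW = 1.53e+06 Hz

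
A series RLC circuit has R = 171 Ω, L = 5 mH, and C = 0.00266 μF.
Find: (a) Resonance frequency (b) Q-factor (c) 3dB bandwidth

Step 1 — Resonance: ω₀ = 1/√(LC) = 1/√(0.005·2.66e-09) = 2.742e+05 rad/s.
Step 2 — f₀ = ω₀/(2π) = 4.364e+04 Hz.
Step 3 — Series Q: Q = ω₀L/R = 2.742e+05·0.005/171 = 8.018.
Step 4 — Bandwidth: Δω = ω₀/Q = 3.42e+04 rad/s; BW = Δω/(2π) = 5443 Hz.

(a) f₀ = 4.364e+04 Hz  (b) Q = 8.018  (c) BW = 5443 Hz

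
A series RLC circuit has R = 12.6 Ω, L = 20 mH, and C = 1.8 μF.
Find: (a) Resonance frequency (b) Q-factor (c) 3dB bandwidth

Step 1 — Resonance condition Im(Z)=0 gives ω₀ = 1/√(LC).
Step 2 — ω₀ = 1/√(0.02·1.8e-06) = 5270 rad/s.
Step 3 — f₀ = ω₀/(2π) = 838.8 Hz.
Step 4 — Series Q: Q = ω₀L/R = 5270·0.02/12.6 = 8.366.
Step 5 — 3dB bandwidth: Δω = ω₀/Q = 630 rad/s; BW = Δω/(2π) = 100.3 Hz.

(a) f₀ = 838.8 Hz  (b) Q = 8.366  (c) BW = 100.3 Hz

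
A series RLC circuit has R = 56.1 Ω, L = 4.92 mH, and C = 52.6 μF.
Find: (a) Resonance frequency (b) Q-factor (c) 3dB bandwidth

Step 1 — Resonance: ω₀ = 1/√(LC) = 1/√(0.00492·5.26e-05) = 1966 rad/s.
Step 2 — f₀ = ω₀/(2π) = 312.9 Hz.
Step 3 — Series Q: Q = ω₀L/R = 1966·0.00492/56.1 = 0.1724.
Step 4 — Bandwidth: Δω = ω₀/Q = 1.14e+04 rad/s; BW = Δω/(2π) = 1815 Hz.

(a) f₀ = 312.9 Hz  (b) Q = 0.1724  (c) BW = 1815 Hz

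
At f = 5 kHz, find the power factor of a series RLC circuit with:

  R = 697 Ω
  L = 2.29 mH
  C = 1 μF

Step 1 — Angular frequency: ω = 2π·f = 2π·5000 = 3.142e+04 rad/s.
Step 2 — Component impedances:
  R: Z = R = 697 Ω
  L: Z = jωL = j·3.142e+04·0.00229 = 0 + j71.94 Ω
  C: Z = 1/(jωC) = -j/(ω·C) = 0 - j31.83 Ω
Step 3 — Series combination: Z_total = R + L + C = 697 + j40.11 Ω = 698.2∠3.3° Ω.
Step 4 — Power factor: PF = cos(φ) = Re(Z)/|Z| = 697/698.2 = 0.9983.
Step 5 — Type: Im(Z) = 40.11 ⇒ lagging (phase φ = 3.3°).

PF = 0.9983 (lagging, φ = 3.3°)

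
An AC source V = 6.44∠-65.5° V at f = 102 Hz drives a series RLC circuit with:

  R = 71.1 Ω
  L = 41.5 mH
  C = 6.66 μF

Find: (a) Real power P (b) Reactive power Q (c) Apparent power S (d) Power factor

Step 1 — Angular frequency: ω = 2π·f = 2π·102 = 640.9 rad/s.
Step 2 — Component impedances:
  R: Z = R = 71.1 Ω
  L: Z = jωL = j·640.9·0.0415 = 0 + j26.6 Ω
  C: Z = 1/(jωC) = -j/(ω·C) = 0 - j234.3 Ω
Step 3 — Series combination: Z_total = R + L + C = 71.1 - j207.7 Ω = 219.5∠-71.1° Ω.
Step 4 — Source phasor: V = 6.44∠-65.5° V = 2.671 - j5.86 V.
Step 5 — Current: I = V / Z = 0.0292 + j0.002864 A = 0.02934∠5.6° A.
Step 6 — Complex power: S = V·I* = 0.06119 - j0.1787 VA.
Step 7 — Real power: P = Re(S) = 0.06119 W.
Step 8 — Reactive power: Q = Im(S) = -0.1787 VAR.
Step 9 — Apparent power: |S| = 0.1889 VA.
Step 10 — Power factor: PF = P/|S| = 0.3239 (leading).

(a) P = 0.06119 W  (b) Q = -0.1787 VAR  (c) S = 0.1889 VA  (d) PF = 0.3239 (leading)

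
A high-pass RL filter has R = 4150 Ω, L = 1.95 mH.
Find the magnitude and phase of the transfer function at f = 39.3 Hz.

Step 1 — Angular frequency: ω = 2π·39.3 = 246.9 rad/s.
Step 2 — Transfer function: H(jω) = jωL/(R + jωL).
Step 3 — Numerator jωL = j·0.4815; denominator R + jωL = 4150 + j0.4815.
Step 4 — H = 1.346e-08 + j0.000116.
Step 5 — Magnitude: |H| = 0.000116 (-78.7 dB); phase: φ = 90.0°.

|H| = 0.000116 (-78.7 dB), φ = 90.0°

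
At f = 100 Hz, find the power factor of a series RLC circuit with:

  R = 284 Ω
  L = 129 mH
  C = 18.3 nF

Step 1 — Angular frequency: ω = 2π·f = 2π·100 = 628.3 rad/s.
Step 2 — Component impedances:
  R: Z = R = 284 Ω
  L: Z = jωL = j·628.3·0.129 = 0 + j81.05 Ω
  C: Z = 1/(jωC) = -j/(ω·C) = 0 - j8.697e+04 Ω
Step 3 — Series combination: Z_total = R + L + C = 284 - j8.689e+04 Ω = 8.689e+04∠-89.8° Ω.
Step 4 — Power factor: PF = cos(φ) = Re(Z)/|Z| = 284/8.689e+04 = 0.003269.
Step 5 — Type: Im(Z) = -8.689e+04 ⇒ leading (phase φ = -89.8°).

PF = 0.003269 (leading, φ = -89.8°)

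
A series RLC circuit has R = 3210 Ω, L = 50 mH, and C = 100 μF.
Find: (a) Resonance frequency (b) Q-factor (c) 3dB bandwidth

Step 1 — Resonance: ω₀ = 1/√(LC) = 1/√(0.05·0.0001) = 447.2 rad/s.
Step 2 — f₀ = ω₀/(2π) = 71.18 Hz.
Step 3 — Series Q: Q = ω₀L/R = 447.2·0.05/3210 = 0.006966.
Step 4 — Bandwidth: Δω = ω₀/Q = 6.42e+04 rad/s; BW = Δω/(2π) = 1.022e+04 Hz.

(a) f₀ = 71.18 Hz  (b) Q = 0.006966  (c) BW = 1.022e+04 Hz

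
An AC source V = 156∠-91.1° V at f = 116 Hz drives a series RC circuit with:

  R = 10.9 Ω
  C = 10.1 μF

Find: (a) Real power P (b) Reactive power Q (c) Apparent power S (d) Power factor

Step 1 — Angular frequency: ω = 2π·f = 2π·116 = 728.8 rad/s.
Step 2 — Component impedances:
  R: Z = R = 10.9 Ω
  C: Z = 1/(jωC) = -j/(ω·C) = 0 - j135.8 Ω
Step 3 — Series combination: Z_total = R + C = 10.9 - j135.8 Ω = 136.3∠-85.4° Ω.
Step 4 — Source phasor: V = 156∠-91.1° V = -2.995 - j156 V.
Step 5 — Current: I = V / Z = 1.139 - j0.1134 A = 1.145∠-5.7° A.
Step 6 — Complex power: S = V·I* = 14.28 - j178 VA.
Step 7 — Real power: P = Re(S) = 14.28 W.
Step 8 — Reactive power: Q = Im(S) = -178 VAR.
Step 9 — Apparent power: |S| = 178.6 VA.
Step 10 — Power factor: PF = P/|S| = 0.07998 (leading).

(a) P = 14.28 W  (b) Q = -178 VAR  (c) S = 178.6 VA  (d) PF = 0.07998 (leading)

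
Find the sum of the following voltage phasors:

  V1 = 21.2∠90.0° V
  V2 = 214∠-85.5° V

Step 1 — Convert each phasor to rectangular form:
  V1 = 21.2·(cos(90.0°) + j·sin(90.0°)) = 0 + j21.2 V
  V2 = 214·(cos(-85.5°) + j·sin(-85.5°)) = 16.79 - j213.3 V
Step 2 — Sum components: V_total = 16.79 - j192.1 V.
Step 3 — Convert to polar: |V_total| = 192.9 V, ∠V_total = -85.0°.

V_total = 192.9∠-85.0° V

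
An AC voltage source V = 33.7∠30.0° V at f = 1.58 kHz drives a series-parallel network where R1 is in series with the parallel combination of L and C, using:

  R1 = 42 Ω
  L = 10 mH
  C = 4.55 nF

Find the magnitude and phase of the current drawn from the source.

Step 1 — Angular frequency: ω = 2π·f = 2π·1580 = 9927 rad/s.
Step 2 — Component impedances:
  R1: Z = R = 42 Ω
  L: Z = jωL = j·9927·0.01 = 0 + j99.27 Ω
  C: Z = 1/(jωC) = -j/(ω·C) = 0 - j2.214e+04 Ω
Step 3 — Parallel branch: L || C = 1/(1/L + 1/C) = 0 + j99.72 Ω.
Step 4 — Series with R1: Z_total = R1 + (L || C) = 42 + j99.72 Ω = 108.2∠67.2° Ω.
Step 5 — Source phasor: V = 33.7∠30.0° V = 29.19 + j16.85 V.
Step 6 — Ohm's law: I = V / Z_total = (29.19 + j16.85) / (42 + j99.72) = 0.2482 - j0.1881 A.
Step 7 — Convert to polar: |I| = 0.3114 A, ∠I = -37.2°.

I = 0.3114∠-37.2° A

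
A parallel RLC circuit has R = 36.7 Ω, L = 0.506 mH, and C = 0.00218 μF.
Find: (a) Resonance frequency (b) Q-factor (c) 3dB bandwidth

Step 1 — Resonance: ω₀ = 1/√(LC) = 1/√(0.000506·2.18e-09) = 9.521e+05 rad/s.
Step 2 — f₀ = ω₀/(2π) = 1.515e+05 Hz.
Step 3 — Parallel Q: Q = R/(ω₀L) = 36.7/(9.521e+05·0.000506) = 0.07618.
Step 4 — Bandwidth: Δω = ω₀/Q = 1.25e+07 rad/s; BW = Δω/(2π) = 1.989e+06 Hz.

(a) f₀ = 1.515e+05 Hz  (b) Q = 0.07618  (c) BW = 1.989e+06 Hz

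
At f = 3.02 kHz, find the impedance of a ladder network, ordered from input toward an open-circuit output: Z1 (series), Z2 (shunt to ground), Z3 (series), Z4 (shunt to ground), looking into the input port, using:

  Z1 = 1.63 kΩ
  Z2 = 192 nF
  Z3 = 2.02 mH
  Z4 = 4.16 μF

Step 1 — Angular frequency: ω = 2π·f = 2π·3020 = 1.898e+04 rad/s.
Step 2 — Component impedances:
  Z1: Z = R = 1630 Ω
  Z2: Z = 1/(jωC) = -j/(ω·C) = 0 - j274.5 Ω
  Z3: Z = jωL = j·1.898e+04·0.00202 = 0 + j38.33 Ω
  Z4: Z = 1/(jωC) = -j/(ω·C) = 0 - j12.67 Ω
Step 3 — Ladder network (open output): work backward from the far end, alternating series and parallel combinations. Z_in = 1630 + j28.31 Ω = 1630∠1.0° Ω.

Z = 1630 + j28.31 Ω = 1630∠1.0° Ω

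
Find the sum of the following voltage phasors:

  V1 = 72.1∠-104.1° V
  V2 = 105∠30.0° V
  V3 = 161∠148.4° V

Step 1 — Convert each phasor to rectangular form:
  V1 = 72.1·(cos(-104.1°) + j·sin(-104.1°)) = -17.56 - j69.93 V
  V2 = 105·(cos(30.0°) + j·sin(30.0°)) = 90.93 + j52.5 V
  V3 = 161·(cos(148.4°) + j·sin(148.4°)) = -137.1 + j84.36 V
Step 2 — Sum components: V_total = -63.76 + j66.93 V.
Step 3 — Convert to polar: |V_total| = 92.44 V, ∠V_total = 133.6°.

V_total = 92.44∠133.6° V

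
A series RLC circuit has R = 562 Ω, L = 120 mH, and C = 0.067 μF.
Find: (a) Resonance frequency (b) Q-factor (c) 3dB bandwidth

Step 1 — Resonance condition Im(Z)=0 gives ω₀ = 1/√(LC).
Step 2 — ω₀ = 1/√(0.12·6.7e-08) = 1.115e+04 rad/s.
Step 3 — f₀ = ω₀/(2π) = 1775 Hz.
Step 4 — Series Q: Q = ω₀L/R = 1.115e+04·0.12/562 = 2.381.
Step 5 — 3dB bandwidth: Δω = ω₀/Q = 4683 rad/s; BW = Δω/(2π) = 745.4 Hz.

(a) f₀ = 1775 Hz  (b) Q = 2.381  (c) BW = 745.4 Hz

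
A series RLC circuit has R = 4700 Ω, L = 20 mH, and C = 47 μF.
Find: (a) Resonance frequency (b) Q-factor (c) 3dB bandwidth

Step 1 — Resonance condition Im(Z)=0 gives ω₀ = 1/√(LC).
Step 2 — ω₀ = 1/√(0.02·4.7e-05) = 1031 rad/s.
Step 3 — f₀ = ω₀/(2π) = 164.2 Hz.
Step 4 — Series Q: Q = ω₀L/R = 1031·0.02/4700 = 0.004389.
Step 5 — 3dB bandwidth: Δω = ω₀/Q = 2.35e+05 rad/s; BW = Δω/(2π) = 3.74e+04 Hz.

(a) f₀ = 164.2 Hz  (b) Q = 0.004389  (c) BW = 3.74e+04 Hz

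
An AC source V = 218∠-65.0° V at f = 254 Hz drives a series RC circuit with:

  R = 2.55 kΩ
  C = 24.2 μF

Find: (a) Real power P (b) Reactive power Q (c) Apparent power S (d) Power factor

Step 1 — Angular frequency: ω = 2π·f = 2π·254 = 1596 rad/s.
Step 2 — Component impedances:
  R: Z = R = 2550 Ω
  C: Z = 1/(jωC) = -j/(ω·C) = 0 - j25.89 Ω
Step 3 — Series combination: Z_total = R + C = 2550 - j25.89 Ω = 2550∠-0.6° Ω.
Step 4 — Source phasor: V = 218∠-65.0° V = 92.13 - j197.6 V.
Step 5 — Current: I = V / Z = 0.03691 - j0.07711 A = 0.08549∠-64.4° A.
Step 6 — Complex power: S = V·I* = 18.63 - j0.1892 VA.
Step 7 — Real power: P = Re(S) = 18.63 W.
Step 8 — Reactive power: Q = Im(S) = -0.1892 VAR.
Step 9 — Apparent power: |S| = 18.64 VA.
Step 10 — Power factor: PF = P/|S| = 0.9999 (leading).

(a) P = 18.63 W  (b) Q = -0.1892 VAR  (c) S = 18.64 VA  (d) PF = 0.9999 (leading)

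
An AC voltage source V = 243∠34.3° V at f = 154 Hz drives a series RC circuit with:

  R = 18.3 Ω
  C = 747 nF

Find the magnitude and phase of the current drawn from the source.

Step 1 — Angular frequency: ω = 2π·f = 2π·154 = 967.6 rad/s.
Step 2 — Component impedances:
  R: Z = R = 18.3 Ω
  C: Z = 1/(jωC) = -j/(ω·C) = 0 - j1383 Ω
Step 3 — Series combination: Z_total = R + C = 18.3 - j1383 Ω = 1384∠-89.2° Ω.
Step 4 — Source phasor: V = 243∠34.3° V = 200.7 + j136.9 V.
Step 5 — Ohm's law: I = V / Z_total = (200.7 + j136.9) / (18.3 - j1383) = -0.09704 + j0.1464 A.
Step 6 — Convert to polar: |I| = 0.1756 A, ∠I = 123.5°.

I = 0.1756∠123.5° A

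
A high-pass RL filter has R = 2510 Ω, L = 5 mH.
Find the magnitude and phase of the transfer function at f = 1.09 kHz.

Step 1 — Angular frequency: ω = 2π·1090 = 6849 rad/s.
Step 2 — Transfer function: H(jω) = jωL/(R + jωL).
Step 3 — Numerator jωL = j·34.24; denominator R + jωL = 2510 + j34.24.
Step 4 — H = 0.0001861 + j0.01364.
Step 5 — Magnitude: |H| = 0.01364 (-37.3 dB); phase: φ = 89.2°.

|H| = 0.01364 (-37.3 dB), φ = 89.2°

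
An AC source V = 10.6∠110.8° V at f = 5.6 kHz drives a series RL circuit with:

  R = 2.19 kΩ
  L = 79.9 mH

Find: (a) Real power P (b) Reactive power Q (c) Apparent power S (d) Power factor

Step 1 — Angular frequency: ω = 2π·f = 2π·5600 = 3.519e+04 rad/s.
Step 2 — Component impedances:
  R: Z = R = 2190 Ω
  L: Z = jωL = j·3.519e+04·0.0799 = 0 + j2811 Ω
Step 3 — Series combination: Z_total = R + L = 2190 + j2811 Ω = 3564∠52.1° Ω.
Step 4 — Source phasor: V = 10.6∠110.8° V = -3.764 + j9.909 V.
Step 5 — Current: I = V / Z = 0.001544 + j0.002542 A = 0.002974∠58.7° A.
Step 6 — Complex power: S = V·I* = 0.01938 + j0.02487 VA.
Step 7 — Real power: P = Re(S) = 0.01938 W.
Step 8 — Reactive power: Q = Im(S) = 0.02487 VAR.
Step 9 — Apparent power: |S| = 0.03153 VA.
Step 10 — Power factor: PF = P/|S| = 0.6145 (lagging).

(a) P = 0.01938 W  (b) Q = 0.02487 VAR  (c) S = 0.03153 VA  (d) PF = 0.6145 (lagging)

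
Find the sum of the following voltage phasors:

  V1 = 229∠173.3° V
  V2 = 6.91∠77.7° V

Step 1 — Convert each phasor to rectangular form:
  V1 = 229·(cos(173.3°) + j·sin(173.3°)) = -227.4 + j26.72 V
  V2 = 6.91·(cos(77.7°) + j·sin(77.7°)) = 1.472 + j6.751 V
Step 2 — Sum components: V_total = -226 + j33.47 V.
Step 3 — Convert to polar: |V_total| = 228.4 V, ∠V_total = 171.6°.

V_total = 228.4∠171.6° V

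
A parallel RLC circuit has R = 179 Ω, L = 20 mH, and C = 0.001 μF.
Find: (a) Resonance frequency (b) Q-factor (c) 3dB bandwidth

Step 1 — Resonance: ω₀ = 1/√(LC) = 1/√(0.02·1e-09) = 2.236e+05 rad/s.
Step 2 — f₀ = ω₀/(2π) = 3.559e+04 Hz.
Step 3 — Parallel Q: Q = R/(ω₀L) = 179/(2.236e+05·0.02) = 0.04003.
Step 4 — Bandwidth: Δω = ω₀/Q = 5.587e+06 rad/s; BW = Δω/(2π) = 8.891e+05 Hz.

(a) f₀ = 3.559e+04 Hz  (b) Q = 0.04003  (c) BW = 8.891e+05 Hz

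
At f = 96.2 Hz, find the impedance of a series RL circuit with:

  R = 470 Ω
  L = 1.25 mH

Step 1 — Angular frequency: ω = 2π·f = 2π·96.2 = 604.4 rad/s.
Step 2 — Component impedances:
  R: Z = R = 470 Ω
  L: Z = jωL = j·604.4·0.00125 = 0 + j0.7556 Ω
Step 3 — Series combination: Z_total = R + L = 470 + j0.7556 Ω = 470∠0.1° Ω.

Z = 470 + j0.7556 Ω = 470∠0.1° Ω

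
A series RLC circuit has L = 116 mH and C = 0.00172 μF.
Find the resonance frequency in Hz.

Step 1 — Resonance condition Im(Z)=0 gives ω₀ = 1/√(LC).
Step 2 — ω₀ = 1/√(0.116·1.72e-09) = 7.08e+04 rad/s.
Step 3 — f₀ = ω₀/(2π) = 1.127e+04 Hz.

f₀ = 1.127e+04 Hz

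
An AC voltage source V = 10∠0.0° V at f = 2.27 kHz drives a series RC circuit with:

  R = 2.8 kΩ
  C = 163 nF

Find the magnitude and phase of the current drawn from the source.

Step 1 — Angular frequency: ω = 2π·f = 2π·2270 = 1.426e+04 rad/s.
Step 2 — Component impedances:
  R: Z = R = 2800 Ω
  C: Z = 1/(jωC) = -j/(ω·C) = 0 - j430.1 Ω
Step 3 — Series combination: Z_total = R + C = 2800 - j430.1 Ω = 2833∠-8.7° Ω.
Step 4 — Source phasor: V = 10∠0.0° V = 10 V.
Step 5 — Ohm's law: I = V / Z_total = (10) / (2800 - j430.1) = 0.003489 + j0.000536 A.
Step 6 — Convert to polar: |I| = 0.00353 A, ∠I = 8.7°.

I = 0.00353∠8.7° A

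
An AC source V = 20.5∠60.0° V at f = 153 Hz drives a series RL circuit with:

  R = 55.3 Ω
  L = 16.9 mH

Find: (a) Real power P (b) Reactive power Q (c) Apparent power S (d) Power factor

Step 1 — Angular frequency: ω = 2π·f = 2π·153 = 961.3 rad/s.
Step 2 — Component impedances:
  R: Z = R = 55.3 Ω
  L: Z = jωL = j·961.3·0.0169 = 0 + j16.25 Ω
Step 3 — Series combination: Z_total = R + L = 55.3 + j16.25 Ω = 57.64∠16.4° Ω.
Step 4 — Source phasor: V = 20.5∠60.0° V = 10.25 + j17.75 V.
Step 5 — Current: I = V / Z = 0.2574 + j0.2454 A = 0.3557∠43.6° A.
Step 6 — Complex power: S = V·I* = 6.996 + j2.055 VA.
Step 7 — Real power: P = Re(S) = 6.996 W.
Step 8 — Reactive power: Q = Im(S) = 2.055 VAR.
Step 9 — Apparent power: |S| = 7.291 VA.
Step 10 — Power factor: PF = P/|S| = 0.9595 (lagging).

(a) P = 6.996 W  (b) Q = 2.055 VAR  (c) S = 7.291 VA  (d) PF = 0.9595 (lagging)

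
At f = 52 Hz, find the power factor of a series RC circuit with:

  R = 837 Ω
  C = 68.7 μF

Step 1 — Angular frequency: ω = 2π·f = 2π·52 = 326.7 rad/s.
Step 2 — Component impedances:
  R: Z = R = 837 Ω
  C: Z = 1/(jωC) = -j/(ω·C) = 0 - j44.55 Ω
Step 3 — Series combination: Z_total = R + C = 837 - j44.55 Ω = 838.2∠-3.0° Ω.
Step 4 — Power factor: PF = cos(φ) = Re(Z)/|Z| = 837/838.2 = 0.9986.
Step 5 — Type: Im(Z) = -44.55 ⇒ leading (phase φ = -3.0°).

PF = 0.9986 (leading, φ = -3.0°)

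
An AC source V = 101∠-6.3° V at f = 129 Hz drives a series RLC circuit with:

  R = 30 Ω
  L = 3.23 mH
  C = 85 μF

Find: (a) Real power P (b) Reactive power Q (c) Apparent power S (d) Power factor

Step 1 — Angular frequency: ω = 2π·f = 2π·129 = 810.5 rad/s.
Step 2 — Component impedances:
  R: Z = R = 30 Ω
  L: Z = jωL = j·810.5·0.00323 = 0 + j2.618 Ω
  C: Z = 1/(jωC) = -j/(ω·C) = 0 - j14.51 Ω
Step 3 — Series combination: Z_total = R + L + C = 30 - j11.9 Ω = 32.27∠-21.6° Ω.
Step 4 — Source phasor: V = 101∠-6.3° V = 100.4 - j11.08 V.
Step 5 — Current: I = V / Z = 3.018 + j0.8275 A = 3.13∠15.3° A.
Step 6 — Complex power: S = V·I* = 293.8 - j116.5 VA.
Step 7 — Real power: P = Re(S) = 293.8 W.
Step 8 — Reactive power: Q = Im(S) = -116.5 VAR.
Step 9 — Apparent power: |S| = 316.1 VA.
Step 10 — Power factor: PF = P/|S| = 0.9296 (leading).

(a) P = 293.8 W  (b) Q = -116.5 VAR  (c) S = 316.1 VA  (d) PF = 0.9296 (leading)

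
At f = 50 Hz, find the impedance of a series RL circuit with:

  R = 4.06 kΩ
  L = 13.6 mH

Step 1 — Angular frequency: ω = 2π·f = 2π·50 = 314.2 rad/s.
Step 2 — Component impedances:
  R: Z = R = 4060 Ω
  L: Z = jωL = j·314.2·0.0136 = 0 + j4.273 Ω
Step 3 — Series combination: Z_total = R + L = 4060 + j4.273 Ω = 4060∠0.1° Ω.

Z = 4060 + j4.273 Ω = 4060∠0.1° Ω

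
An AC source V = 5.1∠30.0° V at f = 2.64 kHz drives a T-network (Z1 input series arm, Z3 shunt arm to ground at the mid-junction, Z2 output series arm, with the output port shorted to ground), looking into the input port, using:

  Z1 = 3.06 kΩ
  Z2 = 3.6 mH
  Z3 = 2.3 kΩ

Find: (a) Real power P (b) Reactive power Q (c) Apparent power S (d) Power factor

Step 1 — Angular frequency: ω = 2π·f = 2π·2640 = 1.659e+04 rad/s.
Step 2 — Component impedances:
  Z1: Z = R = 3060 Ω
  Z2: Z = jωL = j·1.659e+04·0.0036 = 0 + j59.72 Ω
  Z3: Z = R = 2300 Ω
Step 3 — With the output port shorted to ground, the output series arm Z2 runs from the junction to ground; the shunt arm Z3 also runs from the junction to ground. They appear in parallel: Z3 || Z2 = 1.549 + j59.68 Ω.
Step 4 — Series with input arm Z1: Z_in = Z1 + (Z3 || Z2) = 3062 + j59.68 Ω = 3062∠1.1° Ω.
Step 5 — Source phasor: V = 5.1∠30.0° V = 4.417 + j2.55 V.
Step 6 — Current: I = V / Z = 0.001458 + j0.0008045 A = 0.001666∠28.9° A.
Step 7 — Complex power: S = V·I* = 0.008492 + j0.0001655 VA.
Step 8 — Real power: P = Re(S) = 0.008492 W.
Step 9 — Reactive power: Q = Im(S) = 0.0001655 VAR.
Step 10 — Apparent power: |S| = 0.008494 VA.
Step 11 — Power factor: PF = P/|S| = 0.9998 (lagging).

(a) P = 0.008492 W  (b) Q = 0.0001655 VAR  (c) S = 0.008494 VA  (d) PF = 0.9998 (lagging)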